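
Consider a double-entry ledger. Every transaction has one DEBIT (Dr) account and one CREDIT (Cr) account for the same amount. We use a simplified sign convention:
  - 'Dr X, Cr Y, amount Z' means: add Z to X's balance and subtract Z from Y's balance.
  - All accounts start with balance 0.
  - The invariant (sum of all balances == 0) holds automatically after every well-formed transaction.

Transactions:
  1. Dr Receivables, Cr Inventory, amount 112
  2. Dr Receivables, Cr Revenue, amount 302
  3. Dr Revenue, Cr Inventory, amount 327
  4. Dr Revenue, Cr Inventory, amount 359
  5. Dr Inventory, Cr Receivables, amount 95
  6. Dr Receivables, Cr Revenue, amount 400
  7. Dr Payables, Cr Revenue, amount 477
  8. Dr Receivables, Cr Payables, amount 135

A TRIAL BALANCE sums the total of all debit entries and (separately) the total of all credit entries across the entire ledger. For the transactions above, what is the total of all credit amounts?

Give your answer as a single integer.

Txn 1: credit+=112
Txn 2: credit+=302
Txn 3: credit+=327
Txn 4: credit+=359
Txn 5: credit+=95
Txn 6: credit+=400
Txn 7: credit+=477
Txn 8: credit+=135
Total credits = 2207

Answer: 2207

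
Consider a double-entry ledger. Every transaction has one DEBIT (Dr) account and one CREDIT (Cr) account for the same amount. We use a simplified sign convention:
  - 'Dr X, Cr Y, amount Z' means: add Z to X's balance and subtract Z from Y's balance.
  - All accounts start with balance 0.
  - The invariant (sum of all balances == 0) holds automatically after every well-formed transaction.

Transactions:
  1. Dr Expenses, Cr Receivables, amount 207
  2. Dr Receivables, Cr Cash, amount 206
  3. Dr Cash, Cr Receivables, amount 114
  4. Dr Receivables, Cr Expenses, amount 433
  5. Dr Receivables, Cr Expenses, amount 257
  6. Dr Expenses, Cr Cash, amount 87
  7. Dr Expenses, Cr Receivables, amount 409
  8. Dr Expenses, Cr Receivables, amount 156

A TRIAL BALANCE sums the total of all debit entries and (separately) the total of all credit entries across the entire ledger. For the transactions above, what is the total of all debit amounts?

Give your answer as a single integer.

Txn 1: debit+=207
Txn 2: debit+=206
Txn 3: debit+=114
Txn 4: debit+=433
Txn 5: debit+=257
Txn 6: debit+=87
Txn 7: debit+=409
Txn 8: debit+=156
Total debits = 1869

Answer: 1869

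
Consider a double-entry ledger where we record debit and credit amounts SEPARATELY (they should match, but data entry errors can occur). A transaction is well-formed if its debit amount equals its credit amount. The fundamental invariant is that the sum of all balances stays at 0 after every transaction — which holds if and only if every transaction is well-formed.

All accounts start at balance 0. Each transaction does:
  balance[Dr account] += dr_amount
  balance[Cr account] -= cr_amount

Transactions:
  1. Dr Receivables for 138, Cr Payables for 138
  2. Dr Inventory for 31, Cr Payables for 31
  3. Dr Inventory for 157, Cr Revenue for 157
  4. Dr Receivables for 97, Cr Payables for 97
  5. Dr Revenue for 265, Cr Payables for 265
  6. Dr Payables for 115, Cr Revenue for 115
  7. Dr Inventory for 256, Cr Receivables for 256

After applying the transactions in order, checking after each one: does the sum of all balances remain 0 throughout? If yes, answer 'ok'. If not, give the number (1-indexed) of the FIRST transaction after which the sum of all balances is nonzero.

After txn 1: dr=138 cr=138 sum_balances=0
After txn 2: dr=31 cr=31 sum_balances=0
After txn 3: dr=157 cr=157 sum_balances=0
After txn 4: dr=97 cr=97 sum_balances=0
After txn 5: dr=265 cr=265 sum_balances=0
After txn 6: dr=115 cr=115 sum_balances=0
After txn 7: dr=256 cr=256 sum_balances=0

Answer: ok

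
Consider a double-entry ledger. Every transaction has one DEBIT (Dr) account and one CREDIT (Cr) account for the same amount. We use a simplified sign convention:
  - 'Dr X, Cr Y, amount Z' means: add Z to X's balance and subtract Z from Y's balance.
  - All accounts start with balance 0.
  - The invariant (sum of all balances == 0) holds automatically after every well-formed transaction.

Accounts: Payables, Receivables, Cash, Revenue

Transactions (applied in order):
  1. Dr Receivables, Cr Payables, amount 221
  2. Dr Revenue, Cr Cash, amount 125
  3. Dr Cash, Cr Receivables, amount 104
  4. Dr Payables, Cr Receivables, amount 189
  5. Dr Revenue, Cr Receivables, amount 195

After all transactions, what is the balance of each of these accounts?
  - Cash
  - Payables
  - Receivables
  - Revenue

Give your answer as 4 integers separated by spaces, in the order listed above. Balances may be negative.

Answer: -21 -32 -267 320

Derivation:
After txn 1 (Dr Receivables, Cr Payables, amount 221): Payables=-221 Receivables=221
After txn 2 (Dr Revenue, Cr Cash, amount 125): Cash=-125 Payables=-221 Receivables=221 Revenue=125
After txn 3 (Dr Cash, Cr Receivables, amount 104): Cash=-21 Payables=-221 Receivables=117 Revenue=125
After txn 4 (Dr Payables, Cr Receivables, amount 189): Cash=-21 Payables=-32 Receivables=-72 Revenue=125
After txn 5 (Dr Revenue, Cr Receivables, amount 195): Cash=-21 Payables=-32 Receivables=-267 Revenue=320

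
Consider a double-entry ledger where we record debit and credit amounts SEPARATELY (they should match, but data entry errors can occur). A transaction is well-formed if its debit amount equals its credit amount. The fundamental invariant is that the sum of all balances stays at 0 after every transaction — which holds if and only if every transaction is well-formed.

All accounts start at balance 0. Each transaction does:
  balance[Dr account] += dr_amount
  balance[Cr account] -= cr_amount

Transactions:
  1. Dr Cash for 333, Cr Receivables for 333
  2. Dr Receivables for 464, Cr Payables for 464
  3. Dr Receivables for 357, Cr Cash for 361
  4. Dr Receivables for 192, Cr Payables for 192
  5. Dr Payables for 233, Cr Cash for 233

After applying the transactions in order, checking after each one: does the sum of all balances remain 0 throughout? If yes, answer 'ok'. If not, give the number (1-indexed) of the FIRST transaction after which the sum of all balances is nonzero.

After txn 1: dr=333 cr=333 sum_balances=0
After txn 2: dr=464 cr=464 sum_balances=0
After txn 3: dr=357 cr=361 sum_balances=-4
After txn 4: dr=192 cr=192 sum_balances=-4
After txn 5: dr=233 cr=233 sum_balances=-4

Answer: 3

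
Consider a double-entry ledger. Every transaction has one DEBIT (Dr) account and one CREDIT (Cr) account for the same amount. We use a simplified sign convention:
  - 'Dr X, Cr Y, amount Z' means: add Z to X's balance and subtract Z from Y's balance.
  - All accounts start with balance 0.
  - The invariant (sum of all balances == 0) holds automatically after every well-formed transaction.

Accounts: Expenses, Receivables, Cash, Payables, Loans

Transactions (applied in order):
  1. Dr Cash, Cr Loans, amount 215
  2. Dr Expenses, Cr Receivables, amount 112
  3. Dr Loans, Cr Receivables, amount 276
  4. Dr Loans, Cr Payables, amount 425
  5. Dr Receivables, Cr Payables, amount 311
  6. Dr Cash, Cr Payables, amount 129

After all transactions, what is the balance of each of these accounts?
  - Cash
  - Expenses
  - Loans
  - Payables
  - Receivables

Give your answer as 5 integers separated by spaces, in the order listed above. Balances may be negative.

After txn 1 (Dr Cash, Cr Loans, amount 215): Cash=215 Loans=-215
After txn 2 (Dr Expenses, Cr Receivables, amount 112): Cash=215 Expenses=112 Loans=-215 Receivables=-112
After txn 3 (Dr Loans, Cr Receivables, amount 276): Cash=215 Expenses=112 Loans=61 Receivables=-388
After txn 4 (Dr Loans, Cr Payables, amount 425): Cash=215 Expenses=112 Loans=486 Payables=-425 Receivables=-388
After txn 5 (Dr Receivables, Cr Payables, amount 311): Cash=215 Expenses=112 Loans=486 Payables=-736 Receivables=-77
After txn 6 (Dr Cash, Cr Payables, amount 129): Cash=344 Expenses=112 Loans=486 Payables=-865 Receivables=-77

Answer: 344 112 486 -865 -77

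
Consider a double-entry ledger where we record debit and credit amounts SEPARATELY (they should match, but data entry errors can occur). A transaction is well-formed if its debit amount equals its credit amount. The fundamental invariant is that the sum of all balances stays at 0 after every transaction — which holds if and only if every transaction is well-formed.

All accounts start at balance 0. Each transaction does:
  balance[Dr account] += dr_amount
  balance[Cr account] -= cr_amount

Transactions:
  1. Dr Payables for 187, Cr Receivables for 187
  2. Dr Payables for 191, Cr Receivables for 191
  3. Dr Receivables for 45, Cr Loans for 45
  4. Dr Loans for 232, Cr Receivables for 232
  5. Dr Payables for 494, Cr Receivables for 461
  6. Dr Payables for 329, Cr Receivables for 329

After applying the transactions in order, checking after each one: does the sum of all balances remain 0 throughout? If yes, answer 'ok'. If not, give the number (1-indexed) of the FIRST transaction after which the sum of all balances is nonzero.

Answer: 5

Derivation:
After txn 1: dr=187 cr=187 sum_balances=0
After txn 2: dr=191 cr=191 sum_balances=0
After txn 3: dr=45 cr=45 sum_balances=0
After txn 4: dr=232 cr=232 sum_balances=0
After txn 5: dr=494 cr=461 sum_balances=33
After txn 6: dr=329 cr=329 sum_balances=33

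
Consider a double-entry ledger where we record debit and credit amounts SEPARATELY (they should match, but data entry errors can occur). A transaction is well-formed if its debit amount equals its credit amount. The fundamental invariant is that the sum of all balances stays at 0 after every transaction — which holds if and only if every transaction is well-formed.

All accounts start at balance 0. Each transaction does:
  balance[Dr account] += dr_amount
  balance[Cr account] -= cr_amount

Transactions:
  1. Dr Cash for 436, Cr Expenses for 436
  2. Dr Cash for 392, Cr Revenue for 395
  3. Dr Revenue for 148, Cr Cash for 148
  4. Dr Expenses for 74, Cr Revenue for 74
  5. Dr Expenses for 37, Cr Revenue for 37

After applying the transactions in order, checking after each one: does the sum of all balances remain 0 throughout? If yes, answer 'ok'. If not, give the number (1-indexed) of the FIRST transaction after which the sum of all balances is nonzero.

Answer: 2

Derivation:
After txn 1: dr=436 cr=436 sum_balances=0
After txn 2: dr=392 cr=395 sum_balances=-3
After txn 3: dr=148 cr=148 sum_balances=-3
After txn 4: dr=74 cr=74 sum_balances=-3
After txn 5: dr=37 cr=37 sum_balances=-3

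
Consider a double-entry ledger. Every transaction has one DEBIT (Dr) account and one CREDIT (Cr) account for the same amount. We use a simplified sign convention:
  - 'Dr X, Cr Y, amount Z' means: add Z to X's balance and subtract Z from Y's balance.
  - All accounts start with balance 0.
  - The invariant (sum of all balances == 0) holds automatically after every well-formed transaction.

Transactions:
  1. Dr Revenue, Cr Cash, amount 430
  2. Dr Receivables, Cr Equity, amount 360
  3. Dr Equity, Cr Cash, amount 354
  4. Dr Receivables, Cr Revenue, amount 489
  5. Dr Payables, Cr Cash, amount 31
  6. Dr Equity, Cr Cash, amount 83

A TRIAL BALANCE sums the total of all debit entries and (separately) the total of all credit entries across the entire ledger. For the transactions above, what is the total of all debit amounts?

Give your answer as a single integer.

Answer: 1747

Derivation:
Txn 1: debit+=430
Txn 2: debit+=360
Txn 3: debit+=354
Txn 4: debit+=489
Txn 5: debit+=31
Txn 6: debit+=83
Total debits = 1747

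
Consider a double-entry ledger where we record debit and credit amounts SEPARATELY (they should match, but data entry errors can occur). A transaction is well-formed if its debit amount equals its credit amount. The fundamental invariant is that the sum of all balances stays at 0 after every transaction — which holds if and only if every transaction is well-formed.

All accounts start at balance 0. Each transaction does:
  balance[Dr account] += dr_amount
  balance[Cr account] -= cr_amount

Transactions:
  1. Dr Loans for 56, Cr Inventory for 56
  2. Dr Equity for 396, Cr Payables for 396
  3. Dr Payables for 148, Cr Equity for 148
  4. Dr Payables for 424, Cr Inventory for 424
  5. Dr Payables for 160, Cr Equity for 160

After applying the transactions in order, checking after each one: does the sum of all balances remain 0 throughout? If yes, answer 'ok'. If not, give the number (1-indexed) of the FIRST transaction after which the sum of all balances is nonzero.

After txn 1: dr=56 cr=56 sum_balances=0
After txn 2: dr=396 cr=396 sum_balances=0
After txn 3: dr=148 cr=148 sum_balances=0
After txn 4: dr=424 cr=424 sum_balances=0
After txn 5: dr=160 cr=160 sum_balances=0

Answer: ok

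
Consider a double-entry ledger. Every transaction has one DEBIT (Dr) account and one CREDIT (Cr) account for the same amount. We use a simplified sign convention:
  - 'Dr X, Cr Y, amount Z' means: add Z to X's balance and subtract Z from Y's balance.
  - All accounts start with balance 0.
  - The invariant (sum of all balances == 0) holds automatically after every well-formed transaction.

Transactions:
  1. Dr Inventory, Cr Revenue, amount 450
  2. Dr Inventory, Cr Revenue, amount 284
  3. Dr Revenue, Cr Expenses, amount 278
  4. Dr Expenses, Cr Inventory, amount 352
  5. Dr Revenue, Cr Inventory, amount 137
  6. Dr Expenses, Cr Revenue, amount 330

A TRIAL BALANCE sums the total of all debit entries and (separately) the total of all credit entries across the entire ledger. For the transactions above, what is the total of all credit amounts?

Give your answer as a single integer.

Txn 1: credit+=450
Txn 2: credit+=284
Txn 3: credit+=278
Txn 4: credit+=352
Txn 5: credit+=137
Txn 6: credit+=330
Total credits = 1831

Answer: 1831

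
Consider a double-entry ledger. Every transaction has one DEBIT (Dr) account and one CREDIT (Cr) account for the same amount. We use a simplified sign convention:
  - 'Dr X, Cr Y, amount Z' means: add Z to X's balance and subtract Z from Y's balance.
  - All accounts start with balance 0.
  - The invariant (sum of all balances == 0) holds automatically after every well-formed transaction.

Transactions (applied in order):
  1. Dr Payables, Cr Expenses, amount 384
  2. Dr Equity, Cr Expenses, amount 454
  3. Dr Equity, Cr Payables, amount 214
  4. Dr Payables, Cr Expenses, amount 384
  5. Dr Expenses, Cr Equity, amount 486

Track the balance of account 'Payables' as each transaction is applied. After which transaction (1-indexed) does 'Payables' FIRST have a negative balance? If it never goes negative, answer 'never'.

Answer: never

Derivation:
After txn 1: Payables=384
After txn 2: Payables=384
After txn 3: Payables=170
After txn 4: Payables=554
After txn 5: Payables=554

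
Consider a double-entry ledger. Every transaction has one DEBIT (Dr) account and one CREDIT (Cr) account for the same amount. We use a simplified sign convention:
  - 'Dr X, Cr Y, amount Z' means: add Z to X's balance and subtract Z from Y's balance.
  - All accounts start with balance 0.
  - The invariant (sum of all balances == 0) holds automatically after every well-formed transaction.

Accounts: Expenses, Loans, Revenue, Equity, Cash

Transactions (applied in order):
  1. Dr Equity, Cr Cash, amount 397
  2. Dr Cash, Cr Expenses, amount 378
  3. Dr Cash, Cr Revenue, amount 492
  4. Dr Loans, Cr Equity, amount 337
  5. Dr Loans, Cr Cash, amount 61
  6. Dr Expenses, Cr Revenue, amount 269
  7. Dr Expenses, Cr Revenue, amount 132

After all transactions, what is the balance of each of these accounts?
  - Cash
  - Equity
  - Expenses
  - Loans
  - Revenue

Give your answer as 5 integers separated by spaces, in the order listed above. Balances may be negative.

Answer: 412 60 23 398 -893

Derivation:
After txn 1 (Dr Equity, Cr Cash, amount 397): Cash=-397 Equity=397
After txn 2 (Dr Cash, Cr Expenses, amount 378): Cash=-19 Equity=397 Expenses=-378
After txn 3 (Dr Cash, Cr Revenue, amount 492): Cash=473 Equity=397 Expenses=-378 Revenue=-492
After txn 4 (Dr Loans, Cr Equity, amount 337): Cash=473 Equity=60 Expenses=-378 Loans=337 Revenue=-492
After txn 5 (Dr Loans, Cr Cash, amount 61): Cash=412 Equity=60 Expenses=-378 Loans=398 Revenue=-492
After txn 6 (Dr Expenses, Cr Revenue, amount 269): Cash=412 Equity=60 Expenses=-109 Loans=398 Revenue=-761
After txn 7 (Dr Expenses, Cr Revenue, amount 132): Cash=412 Equity=60 Expenses=23 Loans=398 Revenue=-893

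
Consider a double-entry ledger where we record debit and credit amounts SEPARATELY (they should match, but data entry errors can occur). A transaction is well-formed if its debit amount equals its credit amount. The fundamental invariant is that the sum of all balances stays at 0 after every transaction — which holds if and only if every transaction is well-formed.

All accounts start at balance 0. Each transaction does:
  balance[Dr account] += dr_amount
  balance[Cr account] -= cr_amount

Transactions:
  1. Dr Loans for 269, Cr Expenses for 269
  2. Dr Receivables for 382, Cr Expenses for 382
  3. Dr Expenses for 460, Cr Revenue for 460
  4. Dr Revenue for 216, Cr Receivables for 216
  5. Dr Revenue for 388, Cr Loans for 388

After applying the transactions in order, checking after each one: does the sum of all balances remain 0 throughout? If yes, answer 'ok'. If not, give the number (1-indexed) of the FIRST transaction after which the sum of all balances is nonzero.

Answer: ok

Derivation:
After txn 1: dr=269 cr=269 sum_balances=0
After txn 2: dr=382 cr=382 sum_balances=0
After txn 3: dr=460 cr=460 sum_balances=0
After txn 4: dr=216 cr=216 sum_balances=0
After txn 5: dr=388 cr=388 sum_balances=0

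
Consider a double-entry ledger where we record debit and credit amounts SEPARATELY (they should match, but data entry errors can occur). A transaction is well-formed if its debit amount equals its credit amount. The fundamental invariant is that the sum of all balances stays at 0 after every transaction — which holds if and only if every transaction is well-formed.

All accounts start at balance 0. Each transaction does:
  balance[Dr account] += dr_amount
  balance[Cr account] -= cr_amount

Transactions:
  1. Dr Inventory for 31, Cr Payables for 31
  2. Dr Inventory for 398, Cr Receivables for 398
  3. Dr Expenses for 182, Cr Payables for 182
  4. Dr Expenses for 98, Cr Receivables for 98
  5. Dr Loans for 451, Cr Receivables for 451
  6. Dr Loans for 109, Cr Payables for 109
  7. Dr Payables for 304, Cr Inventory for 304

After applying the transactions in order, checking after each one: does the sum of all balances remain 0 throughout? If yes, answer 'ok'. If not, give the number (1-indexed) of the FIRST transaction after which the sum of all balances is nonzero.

After txn 1: dr=31 cr=31 sum_balances=0
After txn 2: dr=398 cr=398 sum_balances=0
After txn 3: dr=182 cr=182 sum_balances=0
After txn 4: dr=98 cr=98 sum_balances=0
After txn 5: dr=451 cr=451 sum_balances=0
After txn 6: dr=109 cr=109 sum_balances=0
After txn 7: dr=304 cr=304 sum_balances=0

Answer: ok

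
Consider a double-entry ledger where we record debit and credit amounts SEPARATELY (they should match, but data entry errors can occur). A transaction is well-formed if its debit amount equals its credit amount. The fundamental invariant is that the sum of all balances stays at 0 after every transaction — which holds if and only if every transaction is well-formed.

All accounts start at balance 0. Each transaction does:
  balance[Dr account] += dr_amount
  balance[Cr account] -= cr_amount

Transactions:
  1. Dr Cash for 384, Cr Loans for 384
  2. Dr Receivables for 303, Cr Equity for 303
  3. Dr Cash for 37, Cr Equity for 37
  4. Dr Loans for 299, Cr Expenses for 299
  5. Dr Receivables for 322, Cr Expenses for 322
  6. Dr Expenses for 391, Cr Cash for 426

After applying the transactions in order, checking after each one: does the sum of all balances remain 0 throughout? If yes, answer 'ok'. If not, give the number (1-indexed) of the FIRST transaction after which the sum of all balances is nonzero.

After txn 1: dr=384 cr=384 sum_balances=0
After txn 2: dr=303 cr=303 sum_balances=0
After txn 3: dr=37 cr=37 sum_balances=0
After txn 4: dr=299 cr=299 sum_balances=0
After txn 5: dr=322 cr=322 sum_balances=0
After txn 6: dr=391 cr=426 sum_balances=-35

Answer: 6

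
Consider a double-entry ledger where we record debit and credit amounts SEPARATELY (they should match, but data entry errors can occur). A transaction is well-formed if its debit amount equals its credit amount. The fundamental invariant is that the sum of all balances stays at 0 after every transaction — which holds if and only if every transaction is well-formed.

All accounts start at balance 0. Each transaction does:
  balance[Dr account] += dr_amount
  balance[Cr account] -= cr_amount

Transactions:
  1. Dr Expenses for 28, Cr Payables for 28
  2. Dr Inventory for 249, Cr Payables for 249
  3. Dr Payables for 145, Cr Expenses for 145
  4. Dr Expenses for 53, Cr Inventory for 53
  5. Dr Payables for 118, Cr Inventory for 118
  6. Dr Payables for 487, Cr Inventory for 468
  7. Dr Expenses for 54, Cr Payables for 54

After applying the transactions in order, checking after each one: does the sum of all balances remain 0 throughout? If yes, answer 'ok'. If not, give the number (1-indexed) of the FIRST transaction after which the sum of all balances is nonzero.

After txn 1: dr=28 cr=28 sum_balances=0
After txn 2: dr=249 cr=249 sum_balances=0
After txn 3: dr=145 cr=145 sum_balances=0
After txn 4: dr=53 cr=53 sum_balances=0
After txn 5: dr=118 cr=118 sum_balances=0
After txn 6: dr=487 cr=468 sum_balances=19
After txn 7: dr=54 cr=54 sum_balances=19

Answer: 6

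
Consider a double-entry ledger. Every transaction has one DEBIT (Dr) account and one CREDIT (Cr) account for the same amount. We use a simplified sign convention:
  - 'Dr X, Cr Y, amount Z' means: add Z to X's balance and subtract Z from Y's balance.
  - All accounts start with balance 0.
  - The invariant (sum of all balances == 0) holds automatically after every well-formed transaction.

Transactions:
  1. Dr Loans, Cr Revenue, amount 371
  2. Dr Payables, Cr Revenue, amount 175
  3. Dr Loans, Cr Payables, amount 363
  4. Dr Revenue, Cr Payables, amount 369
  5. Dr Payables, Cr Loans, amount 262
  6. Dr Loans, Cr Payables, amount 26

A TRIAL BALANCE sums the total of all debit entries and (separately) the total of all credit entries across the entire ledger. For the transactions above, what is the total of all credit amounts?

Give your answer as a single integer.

Txn 1: credit+=371
Txn 2: credit+=175
Txn 3: credit+=363
Txn 4: credit+=369
Txn 5: credit+=262
Txn 6: credit+=26
Total credits = 1566

Answer: 1566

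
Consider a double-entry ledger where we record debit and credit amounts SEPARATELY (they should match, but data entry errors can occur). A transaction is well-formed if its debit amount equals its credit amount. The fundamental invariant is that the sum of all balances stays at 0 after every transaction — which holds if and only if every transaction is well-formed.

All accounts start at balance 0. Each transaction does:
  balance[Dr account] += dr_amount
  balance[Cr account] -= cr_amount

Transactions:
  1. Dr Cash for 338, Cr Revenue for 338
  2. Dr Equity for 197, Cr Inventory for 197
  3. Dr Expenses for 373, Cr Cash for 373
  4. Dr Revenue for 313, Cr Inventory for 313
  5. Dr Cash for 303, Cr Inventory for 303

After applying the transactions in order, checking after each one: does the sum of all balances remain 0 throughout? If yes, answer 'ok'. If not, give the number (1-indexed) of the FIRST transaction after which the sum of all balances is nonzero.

Answer: ok

Derivation:
After txn 1: dr=338 cr=338 sum_balances=0
After txn 2: dr=197 cr=197 sum_balances=0
After txn 3: dr=373 cr=373 sum_balances=0
After txn 4: dr=313 cr=313 sum_balances=0
After txn 5: dr=303 cr=303 sum_balances=0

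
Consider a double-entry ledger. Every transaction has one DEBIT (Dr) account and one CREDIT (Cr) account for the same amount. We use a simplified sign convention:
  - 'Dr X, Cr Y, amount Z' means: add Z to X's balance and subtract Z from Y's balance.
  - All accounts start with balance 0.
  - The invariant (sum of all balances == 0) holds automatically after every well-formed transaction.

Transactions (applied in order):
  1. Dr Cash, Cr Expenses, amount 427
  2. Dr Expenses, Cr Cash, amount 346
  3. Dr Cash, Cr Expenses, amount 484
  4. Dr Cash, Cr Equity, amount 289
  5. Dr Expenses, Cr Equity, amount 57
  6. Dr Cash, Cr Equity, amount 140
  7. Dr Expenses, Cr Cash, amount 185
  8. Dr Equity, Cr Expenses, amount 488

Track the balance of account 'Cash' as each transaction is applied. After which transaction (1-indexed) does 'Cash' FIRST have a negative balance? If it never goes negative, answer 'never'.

After txn 1: Cash=427
After txn 2: Cash=81
After txn 3: Cash=565
After txn 4: Cash=854
After txn 5: Cash=854
After txn 6: Cash=994
After txn 7: Cash=809
After txn 8: Cash=809

Answer: never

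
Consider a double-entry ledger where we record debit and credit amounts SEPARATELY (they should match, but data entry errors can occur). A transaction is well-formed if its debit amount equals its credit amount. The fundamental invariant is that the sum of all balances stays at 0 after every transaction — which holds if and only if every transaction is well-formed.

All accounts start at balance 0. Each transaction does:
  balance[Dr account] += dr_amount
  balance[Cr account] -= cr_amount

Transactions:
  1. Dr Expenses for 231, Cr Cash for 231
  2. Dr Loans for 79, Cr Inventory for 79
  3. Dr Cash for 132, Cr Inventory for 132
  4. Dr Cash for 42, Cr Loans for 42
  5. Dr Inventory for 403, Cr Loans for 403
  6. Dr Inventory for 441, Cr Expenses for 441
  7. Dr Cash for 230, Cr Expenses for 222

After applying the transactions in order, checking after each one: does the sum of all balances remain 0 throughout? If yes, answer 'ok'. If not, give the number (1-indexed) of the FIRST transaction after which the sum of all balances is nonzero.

After txn 1: dr=231 cr=231 sum_balances=0
After txn 2: dr=79 cr=79 sum_balances=0
After txn 3: dr=132 cr=132 sum_balances=0
After txn 4: dr=42 cr=42 sum_balances=0
After txn 5: dr=403 cr=403 sum_balances=0
After txn 6: dr=441 cr=441 sum_balances=0
After txn 7: dr=230 cr=222 sum_balances=8

Answer: 7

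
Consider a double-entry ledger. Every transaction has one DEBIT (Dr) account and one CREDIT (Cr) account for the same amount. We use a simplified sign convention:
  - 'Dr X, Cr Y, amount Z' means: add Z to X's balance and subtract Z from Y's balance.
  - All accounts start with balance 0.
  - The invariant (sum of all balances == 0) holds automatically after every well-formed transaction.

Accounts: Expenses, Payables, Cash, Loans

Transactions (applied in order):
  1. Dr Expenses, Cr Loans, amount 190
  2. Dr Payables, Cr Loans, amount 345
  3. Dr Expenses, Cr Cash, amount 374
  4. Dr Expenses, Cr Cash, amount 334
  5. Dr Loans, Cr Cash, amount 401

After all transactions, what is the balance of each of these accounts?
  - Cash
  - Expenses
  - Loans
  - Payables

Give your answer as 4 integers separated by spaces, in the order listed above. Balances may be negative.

After txn 1 (Dr Expenses, Cr Loans, amount 190): Expenses=190 Loans=-190
After txn 2 (Dr Payables, Cr Loans, amount 345): Expenses=190 Loans=-535 Payables=345
After txn 3 (Dr Expenses, Cr Cash, amount 374): Cash=-374 Expenses=564 Loans=-535 Payables=345
After txn 4 (Dr Expenses, Cr Cash, amount 334): Cash=-708 Expenses=898 Loans=-535 Payables=345
After txn 5 (Dr Loans, Cr Cash, amount 401): Cash=-1109 Expenses=898 Loans=-134 Payables=345

Answer: -1109 898 -134 345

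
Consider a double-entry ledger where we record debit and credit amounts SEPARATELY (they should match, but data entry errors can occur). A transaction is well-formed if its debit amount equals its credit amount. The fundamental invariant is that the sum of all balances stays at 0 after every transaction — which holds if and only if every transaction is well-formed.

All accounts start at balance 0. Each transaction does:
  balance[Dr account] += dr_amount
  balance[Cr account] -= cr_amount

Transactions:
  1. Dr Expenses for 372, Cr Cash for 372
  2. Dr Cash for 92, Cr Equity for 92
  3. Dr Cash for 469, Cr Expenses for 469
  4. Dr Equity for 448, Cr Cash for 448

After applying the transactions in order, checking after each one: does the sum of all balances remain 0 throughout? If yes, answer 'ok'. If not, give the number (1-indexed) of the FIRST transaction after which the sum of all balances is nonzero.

After txn 1: dr=372 cr=372 sum_balances=0
After txn 2: dr=92 cr=92 sum_balances=0
After txn 3: dr=469 cr=469 sum_balances=0
After txn 4: dr=448 cr=448 sum_balances=0

Answer: ok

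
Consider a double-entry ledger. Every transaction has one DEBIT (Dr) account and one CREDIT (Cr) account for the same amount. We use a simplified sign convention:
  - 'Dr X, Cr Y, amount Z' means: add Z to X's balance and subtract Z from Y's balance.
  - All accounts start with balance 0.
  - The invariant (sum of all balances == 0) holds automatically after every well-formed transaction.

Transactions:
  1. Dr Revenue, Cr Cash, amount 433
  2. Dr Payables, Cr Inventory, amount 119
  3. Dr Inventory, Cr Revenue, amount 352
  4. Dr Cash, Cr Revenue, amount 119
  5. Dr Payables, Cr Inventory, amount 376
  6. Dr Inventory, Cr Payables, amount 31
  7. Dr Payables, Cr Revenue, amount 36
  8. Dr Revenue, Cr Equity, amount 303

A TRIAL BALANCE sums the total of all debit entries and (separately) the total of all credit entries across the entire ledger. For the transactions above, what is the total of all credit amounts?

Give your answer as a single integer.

Answer: 1769

Derivation:
Txn 1: credit+=433
Txn 2: credit+=119
Txn 3: credit+=352
Txn 4: credit+=119
Txn 5: credit+=376
Txn 6: credit+=31
Txn 7: credit+=36
Txn 8: credit+=303
Total credits = 1769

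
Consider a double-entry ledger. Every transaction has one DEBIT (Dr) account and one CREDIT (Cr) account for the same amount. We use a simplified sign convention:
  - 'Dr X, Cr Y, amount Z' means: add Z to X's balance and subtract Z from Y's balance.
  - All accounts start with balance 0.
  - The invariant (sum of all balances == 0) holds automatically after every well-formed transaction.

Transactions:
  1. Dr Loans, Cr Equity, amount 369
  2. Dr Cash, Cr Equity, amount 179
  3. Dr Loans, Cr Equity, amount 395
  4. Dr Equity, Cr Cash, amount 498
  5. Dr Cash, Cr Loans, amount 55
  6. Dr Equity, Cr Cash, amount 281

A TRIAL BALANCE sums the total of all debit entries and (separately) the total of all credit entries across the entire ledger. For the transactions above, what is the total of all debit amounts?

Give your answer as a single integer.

Txn 1: debit+=369
Txn 2: debit+=179
Txn 3: debit+=395
Txn 4: debit+=498
Txn 5: debit+=55
Txn 6: debit+=281
Total debits = 1777

Answer: 1777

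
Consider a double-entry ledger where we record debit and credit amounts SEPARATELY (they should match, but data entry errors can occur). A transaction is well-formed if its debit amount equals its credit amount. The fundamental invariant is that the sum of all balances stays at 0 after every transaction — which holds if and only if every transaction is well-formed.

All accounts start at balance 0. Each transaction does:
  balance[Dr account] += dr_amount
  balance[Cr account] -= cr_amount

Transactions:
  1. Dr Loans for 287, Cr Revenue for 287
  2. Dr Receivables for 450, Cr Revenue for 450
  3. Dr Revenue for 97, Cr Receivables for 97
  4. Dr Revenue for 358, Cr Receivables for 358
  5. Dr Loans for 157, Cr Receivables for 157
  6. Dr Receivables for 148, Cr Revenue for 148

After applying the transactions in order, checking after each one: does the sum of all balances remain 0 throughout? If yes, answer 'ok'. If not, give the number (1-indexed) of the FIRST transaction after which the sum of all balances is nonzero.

Answer: ok

Derivation:
After txn 1: dr=287 cr=287 sum_balances=0
After txn 2: dr=450 cr=450 sum_balances=0
After txn 3: dr=97 cr=97 sum_balances=0
After txn 4: dr=358 cr=358 sum_balances=0
After txn 5: dr=157 cr=157 sum_balances=0
After txn 6: dr=148 cr=148 sum_balances=0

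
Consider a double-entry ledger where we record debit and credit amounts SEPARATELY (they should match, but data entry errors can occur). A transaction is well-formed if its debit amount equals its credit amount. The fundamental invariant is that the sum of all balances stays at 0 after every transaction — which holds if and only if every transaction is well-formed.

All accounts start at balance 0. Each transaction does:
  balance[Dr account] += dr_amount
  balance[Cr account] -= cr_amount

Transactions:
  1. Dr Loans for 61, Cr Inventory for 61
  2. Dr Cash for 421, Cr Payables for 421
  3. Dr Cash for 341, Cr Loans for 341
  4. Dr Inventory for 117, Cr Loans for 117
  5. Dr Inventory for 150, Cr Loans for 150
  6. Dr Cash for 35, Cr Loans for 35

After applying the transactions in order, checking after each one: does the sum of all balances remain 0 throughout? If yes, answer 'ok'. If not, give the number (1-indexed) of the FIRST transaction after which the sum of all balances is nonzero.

After txn 1: dr=61 cr=61 sum_balances=0
After txn 2: dr=421 cr=421 sum_balances=0
After txn 3: dr=341 cr=341 sum_balances=0
After txn 4: dr=117 cr=117 sum_balances=0
After txn 5: dr=150 cr=150 sum_balances=0
After txn 6: dr=35 cr=35 sum_balances=0

Answer: ok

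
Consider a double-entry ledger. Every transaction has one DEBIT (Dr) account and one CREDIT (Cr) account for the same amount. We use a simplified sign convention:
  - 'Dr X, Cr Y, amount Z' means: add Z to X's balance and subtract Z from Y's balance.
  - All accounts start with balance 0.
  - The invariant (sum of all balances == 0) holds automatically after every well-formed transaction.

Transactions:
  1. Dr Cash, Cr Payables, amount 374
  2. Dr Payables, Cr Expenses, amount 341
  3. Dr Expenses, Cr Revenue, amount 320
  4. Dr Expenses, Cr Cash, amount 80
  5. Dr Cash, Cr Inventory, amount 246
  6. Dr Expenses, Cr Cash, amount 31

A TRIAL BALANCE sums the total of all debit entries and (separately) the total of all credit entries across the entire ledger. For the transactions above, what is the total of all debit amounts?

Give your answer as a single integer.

Txn 1: debit+=374
Txn 2: debit+=341
Txn 3: debit+=320
Txn 4: debit+=80
Txn 5: debit+=246
Txn 6: debit+=31
Total debits = 1392

Answer: 1392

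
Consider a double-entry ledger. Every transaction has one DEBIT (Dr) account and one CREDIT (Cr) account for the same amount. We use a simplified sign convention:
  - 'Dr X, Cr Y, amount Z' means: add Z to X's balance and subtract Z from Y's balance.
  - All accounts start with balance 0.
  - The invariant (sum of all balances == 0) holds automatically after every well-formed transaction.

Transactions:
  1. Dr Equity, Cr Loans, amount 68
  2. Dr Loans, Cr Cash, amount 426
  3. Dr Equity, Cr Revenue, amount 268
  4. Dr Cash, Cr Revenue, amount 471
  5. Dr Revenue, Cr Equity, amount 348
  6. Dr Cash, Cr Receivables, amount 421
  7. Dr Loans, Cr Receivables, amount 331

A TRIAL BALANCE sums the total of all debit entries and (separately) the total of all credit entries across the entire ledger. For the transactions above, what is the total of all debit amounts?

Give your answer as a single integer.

Txn 1: debit+=68
Txn 2: debit+=426
Txn 3: debit+=268
Txn 4: debit+=471
Txn 5: debit+=348
Txn 6: debit+=421
Txn 7: debit+=331
Total debits = 2333

Answer: 2333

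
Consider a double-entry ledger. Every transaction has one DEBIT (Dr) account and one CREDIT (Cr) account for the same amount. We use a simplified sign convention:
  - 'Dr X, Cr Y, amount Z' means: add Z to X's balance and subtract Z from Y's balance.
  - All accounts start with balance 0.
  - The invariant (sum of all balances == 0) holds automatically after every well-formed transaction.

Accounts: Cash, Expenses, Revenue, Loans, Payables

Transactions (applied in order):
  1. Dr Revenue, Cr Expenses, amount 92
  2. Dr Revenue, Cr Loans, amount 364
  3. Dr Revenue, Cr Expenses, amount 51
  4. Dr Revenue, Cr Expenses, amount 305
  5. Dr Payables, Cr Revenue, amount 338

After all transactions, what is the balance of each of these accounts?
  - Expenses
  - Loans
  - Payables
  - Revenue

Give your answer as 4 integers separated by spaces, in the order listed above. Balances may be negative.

After txn 1 (Dr Revenue, Cr Expenses, amount 92): Expenses=-92 Revenue=92
After txn 2 (Dr Revenue, Cr Loans, amount 364): Expenses=-92 Loans=-364 Revenue=456
After txn 3 (Dr Revenue, Cr Expenses, amount 51): Expenses=-143 Loans=-364 Revenue=507
After txn 4 (Dr Revenue, Cr Expenses, amount 305): Expenses=-448 Loans=-364 Revenue=812
After txn 5 (Dr Payables, Cr Revenue, amount 338): Expenses=-448 Loans=-364 Payables=338 Revenue=474

Answer: -448 -364 338 474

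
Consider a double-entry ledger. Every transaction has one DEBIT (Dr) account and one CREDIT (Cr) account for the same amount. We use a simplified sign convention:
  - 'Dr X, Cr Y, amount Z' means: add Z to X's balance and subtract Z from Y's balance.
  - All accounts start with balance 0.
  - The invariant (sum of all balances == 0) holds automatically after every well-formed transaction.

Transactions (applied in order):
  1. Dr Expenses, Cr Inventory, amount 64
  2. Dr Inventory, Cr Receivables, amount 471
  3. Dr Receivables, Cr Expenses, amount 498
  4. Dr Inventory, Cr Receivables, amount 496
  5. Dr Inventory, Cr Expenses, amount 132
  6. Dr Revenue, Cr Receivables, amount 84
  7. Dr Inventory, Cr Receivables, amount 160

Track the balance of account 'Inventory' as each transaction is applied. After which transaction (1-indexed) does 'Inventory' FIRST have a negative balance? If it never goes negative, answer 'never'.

Answer: 1

Derivation:
After txn 1: Inventory=-64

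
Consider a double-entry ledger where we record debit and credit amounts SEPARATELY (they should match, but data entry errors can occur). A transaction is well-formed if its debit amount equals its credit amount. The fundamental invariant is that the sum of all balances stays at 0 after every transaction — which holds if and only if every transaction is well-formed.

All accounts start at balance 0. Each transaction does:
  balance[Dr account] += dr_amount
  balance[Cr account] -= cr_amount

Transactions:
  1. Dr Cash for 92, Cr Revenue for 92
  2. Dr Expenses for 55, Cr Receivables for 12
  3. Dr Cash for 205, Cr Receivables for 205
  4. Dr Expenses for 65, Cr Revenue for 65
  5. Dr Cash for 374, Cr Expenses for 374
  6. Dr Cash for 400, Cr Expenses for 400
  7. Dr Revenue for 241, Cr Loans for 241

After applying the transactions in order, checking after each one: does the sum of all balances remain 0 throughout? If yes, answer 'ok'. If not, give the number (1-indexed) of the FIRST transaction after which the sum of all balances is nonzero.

Answer: 2

Derivation:
After txn 1: dr=92 cr=92 sum_balances=0
After txn 2: dr=55 cr=12 sum_balances=43
After txn 3: dr=205 cr=205 sum_balances=43
After txn 4: dr=65 cr=65 sum_balances=43
After txn 5: dr=374 cr=374 sum_balances=43
After txn 6: dr=400 cr=400 sum_balances=43
After txn 7: dr=241 cr=241 sum_balances=43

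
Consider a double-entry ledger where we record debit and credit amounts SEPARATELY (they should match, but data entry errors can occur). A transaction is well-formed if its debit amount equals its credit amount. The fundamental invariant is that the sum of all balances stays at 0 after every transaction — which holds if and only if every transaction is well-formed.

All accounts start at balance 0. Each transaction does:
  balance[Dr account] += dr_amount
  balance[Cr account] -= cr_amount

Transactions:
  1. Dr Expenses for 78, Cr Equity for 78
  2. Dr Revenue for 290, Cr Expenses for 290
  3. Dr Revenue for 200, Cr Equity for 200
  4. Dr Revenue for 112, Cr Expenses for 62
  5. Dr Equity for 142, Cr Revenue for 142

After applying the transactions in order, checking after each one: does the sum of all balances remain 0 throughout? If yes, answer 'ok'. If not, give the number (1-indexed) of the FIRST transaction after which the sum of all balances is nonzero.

Answer: 4

Derivation:
After txn 1: dr=78 cr=78 sum_balances=0
After txn 2: dr=290 cr=290 sum_balances=0
After txn 3: dr=200 cr=200 sum_balances=0
After txn 4: dr=112 cr=62 sum_balances=50
After txn 5: dr=142 cr=142 sum_balances=50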